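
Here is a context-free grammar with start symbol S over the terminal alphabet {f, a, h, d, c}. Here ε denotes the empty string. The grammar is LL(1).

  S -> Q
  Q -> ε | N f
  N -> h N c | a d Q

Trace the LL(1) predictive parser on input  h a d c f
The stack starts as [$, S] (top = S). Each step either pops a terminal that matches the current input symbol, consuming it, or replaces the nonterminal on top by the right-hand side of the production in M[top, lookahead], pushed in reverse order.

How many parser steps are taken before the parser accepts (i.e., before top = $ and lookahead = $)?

10

step 1: stack=$ S  input=h a d c f $  — expand S -> Q
step 2: stack=$ Q  input=h a d c f $  — expand Q -> N f
step 3: stack=$ f N  input=h a d c f $  — expand N -> h N c
step 4: stack=$ f c N h  input=h a d c f $  — match h
step 5: stack=$ f c N  input=a d c f $  — expand N -> a d Q
step 6: stack=$ f c Q d a  input=a d c f $  — match a
step 7: stack=$ f c Q d  input=d c f $  — match d
step 8: stack=$ f c Q  input=c f $  — expand Q -> ε
step 9: stack=$ f c  input=c f $  — match c
step 10: stack=$ f  input=f $  — match f
Accept reached after 10 steps.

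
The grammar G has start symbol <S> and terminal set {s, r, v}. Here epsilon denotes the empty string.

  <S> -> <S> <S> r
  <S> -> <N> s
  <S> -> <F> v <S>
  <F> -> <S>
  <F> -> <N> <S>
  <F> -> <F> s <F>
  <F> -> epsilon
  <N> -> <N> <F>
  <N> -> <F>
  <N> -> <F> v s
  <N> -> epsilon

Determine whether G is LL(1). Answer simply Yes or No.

FIRST(<S>) = {s, v}
FIRST(<F>) = {epsilon, s, v}
FIRST(<N>) = {epsilon, s, v}
FOLLOW(<S>) = {$, r, s, v}
FOLLOW(<F>) = {s, v}
FOLLOW(<N>) = {s, v}
Cell M[<F>, s] receives both <F> -> <S> and <F> -> <N> <S> and <F> -> <F> s <F> and <F> -> epsilon — the grammar is not LL(1).

No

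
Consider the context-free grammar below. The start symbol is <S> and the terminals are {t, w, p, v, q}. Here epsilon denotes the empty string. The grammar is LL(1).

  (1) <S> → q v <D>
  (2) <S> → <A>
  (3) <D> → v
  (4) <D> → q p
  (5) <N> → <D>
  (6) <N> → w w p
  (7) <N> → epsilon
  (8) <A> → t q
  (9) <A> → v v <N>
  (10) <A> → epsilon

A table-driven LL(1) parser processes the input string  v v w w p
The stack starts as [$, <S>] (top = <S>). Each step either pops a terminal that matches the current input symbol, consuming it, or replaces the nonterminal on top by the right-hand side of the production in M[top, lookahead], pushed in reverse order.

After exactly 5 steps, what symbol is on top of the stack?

w

step 1: stack=$ <S>  input=v v w w p $  — expand <S> → <A>
step 2: stack=$ <A>  input=v v w w p $  — expand <A> → v v <N>
step 3: stack=$ <N> v v  input=v v w w p $  — match v
step 4: stack=$ <N> v  input=v w w p $  — match v
step 5: stack=$ <N>  input=w w p $  — expand <N> → w w p
Stack after step 5: $ p w w (top = w).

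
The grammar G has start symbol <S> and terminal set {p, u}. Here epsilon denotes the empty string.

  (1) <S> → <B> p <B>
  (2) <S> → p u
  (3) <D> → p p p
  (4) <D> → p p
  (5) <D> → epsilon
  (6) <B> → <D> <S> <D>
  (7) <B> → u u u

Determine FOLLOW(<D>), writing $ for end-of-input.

{$, p, u}

FIRST(<D>): from <D>→p p p we get {p}; from <D>→p p we get {p}; from <D>→epsilon we get {epsilon}. So FIRST(<D>) = {epsilon, p}.
FIRST(<S>): from <S>→<B> p <B> we get {p, u}; from <S>→p u we get {p}. So FIRST(<S>) = {p, u}.
FIRST(<B>): from <B>→<D> <S> <D> we get {p, u}; from <B>→u u u we get {u}. So FIRST(<B>) = {p, u}.
FOLLOW(<S>) includes $ since <S> is the start symbol.
FOLLOW(<S>): in <B>→<D> <S> <D>, <S> is followed by <D> with FIRST {epsilon, p}; in <B>→<D> <S> <D>, the suffix after <S> is nullable, so FOLLOW(<S>) ⊇ FOLLOW(<B>) = {$, p}. Thus FOLLOW(<S>) = {$, p}.
FOLLOW(<B>): in <S>→<B> p <B> (occurrence 1), <B> is followed by p <B> with FIRST {p}; in <S>→<B> p <B> (occurrence 2), the suffix after <B> is empty, so FOLLOW(<B>) ⊇ FOLLOW(<S>) = {$, p}. Thus FOLLOW(<B>) = {$, p}.
FOLLOW(<D>): in <B>→<D> <S> <D> (occurrence 1), <D> is followed by <S> <D> with FIRST {p, u}; in <B>→<D> <S> <D> (occurrence 2), the suffix after <D> is empty, so FOLLOW(<D>) ⊇ FOLLOW(<B>) = {$, p}. Thus FOLLOW(<D>) = {$, p, u}.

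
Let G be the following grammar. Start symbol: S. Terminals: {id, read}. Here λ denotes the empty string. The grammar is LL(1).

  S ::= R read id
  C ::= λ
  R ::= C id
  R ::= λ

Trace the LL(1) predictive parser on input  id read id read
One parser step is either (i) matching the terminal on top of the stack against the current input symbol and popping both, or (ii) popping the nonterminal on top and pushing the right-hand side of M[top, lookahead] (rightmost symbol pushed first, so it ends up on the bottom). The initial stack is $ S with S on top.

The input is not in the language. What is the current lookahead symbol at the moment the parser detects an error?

read

     Stack           Input              Action
  1  $ S             id read id read $  expand S ::= R read id
  2  $ id read R     id read id read $  expand R ::= C id
  3  $ id read id C  id read id read $  expand C ::= λ
  4  $ id read id    id read id read $  match id
  5  $ id read       read id read $     match read
  6  $ id            id read $          match id
  7  $               read $             error: stack empty but input remains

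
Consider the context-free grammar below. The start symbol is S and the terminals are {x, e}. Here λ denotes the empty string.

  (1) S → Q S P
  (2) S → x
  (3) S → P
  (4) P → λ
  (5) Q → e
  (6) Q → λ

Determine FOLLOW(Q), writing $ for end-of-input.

{$, e, x}

FIRST(P): from P→λ we get {λ}. So FIRST(P) = {λ}.
FIRST(Q): from Q→e we get {e}; from Q→λ we get {λ}. So FIRST(Q) = {λ, e}.
FIRST(S): from S→Q S P we get {λ, e, x}; from S→x we get {x}; from S→P we get {λ}. So FIRST(S) = {λ, e, x}.
FOLLOW(S) includes $ since S is the start symbol.
FOLLOW(S): in S→Q S P, S is followed by P with FIRST {λ}; in S→Q S P, the suffix after S is nullable (adds nothing new). Thus FOLLOW(S) = {$}.
FOLLOW(P): in S→Q S P, the suffix after P is empty, so FOLLOW(P) ⊇ FOLLOW(S) = {$}; in S→P, the suffix after P is empty, so FOLLOW(P) ⊇ FOLLOW(S) = {$}. Thus FOLLOW(P) = {$}.
FOLLOW(Q): in S→Q S P, Q is followed by S P with FIRST {λ, e, x}; in S→Q S P, the suffix after Q is nullable, so FOLLOW(Q) ⊇ FOLLOW(S) = {$}. Thus FOLLOW(Q) = {$, e, x}.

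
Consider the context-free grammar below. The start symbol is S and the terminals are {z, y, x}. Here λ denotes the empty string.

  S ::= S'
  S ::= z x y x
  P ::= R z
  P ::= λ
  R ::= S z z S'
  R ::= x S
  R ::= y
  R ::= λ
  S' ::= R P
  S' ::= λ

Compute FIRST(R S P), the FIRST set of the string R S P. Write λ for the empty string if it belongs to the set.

{λ, x, y, z}

FIRST(S) = {λ, x, y, z}  (via S')
FIRST(R) = {λ, x, y, z}  (via S z z S')
FIRST(P) = {λ, x, y, z}  (via R z)
FIRST(S') = {λ, x, y, z}  (via R P)
FIRST(R S P): take FIRST of each symbol in turn, carrying on past any symbol whose FIRST contains λ; result {λ, x, y, z}.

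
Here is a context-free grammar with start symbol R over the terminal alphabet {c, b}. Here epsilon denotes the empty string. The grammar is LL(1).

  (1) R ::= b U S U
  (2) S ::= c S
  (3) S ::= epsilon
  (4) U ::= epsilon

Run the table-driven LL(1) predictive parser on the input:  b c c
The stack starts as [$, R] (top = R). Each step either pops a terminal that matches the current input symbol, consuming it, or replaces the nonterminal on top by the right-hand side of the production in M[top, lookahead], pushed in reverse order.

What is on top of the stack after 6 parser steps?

     Stack      Input    Action
  1  $ R        b c c $  expand R ::= b U S U
  2  $ U S U b  b c c $  match b
  3  $ U S U    c c $    expand U ::= epsilon
  4  $ U S      c c $    expand S ::= c S
  5  $ U S c    c c $    match c
  6  $ U S      c $      expand S ::= c S
Stack after step 6: $ U S c (top = c).

c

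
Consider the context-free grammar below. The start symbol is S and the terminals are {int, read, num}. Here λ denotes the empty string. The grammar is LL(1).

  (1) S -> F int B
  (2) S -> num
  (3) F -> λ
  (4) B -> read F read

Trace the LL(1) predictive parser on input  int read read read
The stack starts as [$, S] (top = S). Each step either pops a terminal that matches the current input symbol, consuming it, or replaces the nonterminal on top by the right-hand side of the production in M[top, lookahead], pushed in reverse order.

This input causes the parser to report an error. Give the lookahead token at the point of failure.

read

     Stack          Input                 Action
  1  $ S            int read read read $  expand S -> F int B
  2  $ B int F      int read read read $  expand F -> λ
  3  $ B int        int read read read $  match int
  4  $ B            read read read $      expand B -> read F read
  5  $ read F read  read read read $      match read
  6  $ read F       read read $           expand F -> λ
  7  $ read         read read $           match read
  8  $              read $                error: stack empty but input remains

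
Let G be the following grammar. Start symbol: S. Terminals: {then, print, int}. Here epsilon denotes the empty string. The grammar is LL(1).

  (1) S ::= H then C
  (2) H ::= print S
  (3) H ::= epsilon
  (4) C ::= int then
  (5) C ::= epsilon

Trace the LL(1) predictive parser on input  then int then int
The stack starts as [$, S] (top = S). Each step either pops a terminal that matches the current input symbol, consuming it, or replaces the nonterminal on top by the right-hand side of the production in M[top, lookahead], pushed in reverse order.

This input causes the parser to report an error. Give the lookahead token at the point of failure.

step 1: stack=$ S  input=then int then int $  — expand S ::= H then C
step 2: stack=$ C then H  input=then int then int $  — expand H ::= epsilon
step 3: stack=$ C then  input=then int then int $  — match then
step 4: stack=$ C  input=int then int $  — expand C ::= int then
step 5: stack=$ then int  input=int then int $  — match int
step 6: stack=$ then  input=then int $  — match then
step 7: stack=$  input=int $  — error: stack empty but input remains

int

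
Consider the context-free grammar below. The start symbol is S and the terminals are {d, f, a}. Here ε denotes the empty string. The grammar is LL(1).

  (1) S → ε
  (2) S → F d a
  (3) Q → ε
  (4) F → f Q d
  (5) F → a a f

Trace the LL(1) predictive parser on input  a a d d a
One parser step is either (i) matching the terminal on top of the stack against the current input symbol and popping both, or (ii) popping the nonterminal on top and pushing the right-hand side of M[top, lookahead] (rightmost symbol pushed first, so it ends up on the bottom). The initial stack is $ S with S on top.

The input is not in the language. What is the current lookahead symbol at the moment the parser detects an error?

d

step 1: stack=$ S  input=a a d d a $  — expand S → F d a
step 2: stack=$ a d F  input=a a d d a $  — expand F → a a f
step 3: stack=$ a d f a a  input=a a d d a $  — match a
step 4: stack=$ a d f a  input=a d d a $  — match a
step 5: stack=$ a d f  input=d d a $  — error: top is terminal f but lookahead is d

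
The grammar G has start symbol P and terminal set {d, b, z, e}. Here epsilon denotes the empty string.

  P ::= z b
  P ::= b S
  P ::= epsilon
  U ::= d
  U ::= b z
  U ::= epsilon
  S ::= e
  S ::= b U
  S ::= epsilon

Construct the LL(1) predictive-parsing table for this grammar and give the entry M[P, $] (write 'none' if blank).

FIRST(P) = {epsilon, b, z}
FIRST(U) = {epsilon, b, d}
FIRST(S) = {epsilon, b, e}
FOLLOW(P) includes $ since P is the start symbol.
FOLLOW(P): P appears on no right-hand side. Thus FOLLOW(P) = {$}.
For P ::= z b: FIRST(z b) = {z}, so it goes in M[P, t] for t ∈ {z}.
For P ::= b S: FIRST(b S) = {b}, so it goes in M[P, t] for t ∈ {b}.
For P ::= epsilon: FIRST(epsilon) = {epsilon}, so it goes in M[P, t] for t ∈ {}; since epsilon ∈ FIRST, also for every t ∈ FOLLOW(P) = {$}.

P ::= epsilon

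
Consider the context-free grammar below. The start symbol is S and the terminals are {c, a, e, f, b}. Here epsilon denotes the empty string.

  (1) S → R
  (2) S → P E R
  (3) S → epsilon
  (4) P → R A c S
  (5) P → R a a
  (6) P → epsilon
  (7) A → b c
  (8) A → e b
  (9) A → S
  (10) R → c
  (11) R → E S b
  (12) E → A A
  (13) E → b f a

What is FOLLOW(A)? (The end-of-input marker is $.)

FIRST(S): from S→R we get {b, c, e}; from S→P E R we get {b, c, e}; from S→epsilon we get {epsilon}. So FIRST(S) = {epsilon, b, c, e}.
FIRST(A): from A→b c we get {b}; from A→e b we get {e}; from A→S we get {epsilon, b, c, e}. So FIRST(A) = {epsilon, b, c, e}.
FIRST(E): from E→A A we get {epsilon, b, c, e}; from E→b f a we get {b}. So FIRST(E) = {epsilon, b, c, e}.
FIRST(R): from R→c we get {c}; from R→E S b we get {b, c, e}. So FIRST(R) = {b, c, e}.
FIRST(P): from P→R A c S we get {b, c, e}; from P→R a a we get {b, c, e}; from P→epsilon we get {epsilon}. So FIRST(P) = {epsilon, b, c, e}.
FOLLOW(S) includes $ since S is the start symbol.
FOLLOW(P): in S→P E R, P is followed by E R with FIRST {b, c, e}. Thus FOLLOW(P) = {b, c, e}.
FOLLOW(E): in S→P E R, E is followed by R with FIRST {b, c, e}; in R→E S b, E is followed by S b with FIRST {b, c, e}. Thus FOLLOW(E) = {b, c, e}.
FOLLOW(A): in P→R A c S, A is followed by c S with FIRST {c}; in E→A A (occurrence 1), A is followed by A with FIRST {epsilon, b, c, e}; in E→A A (occurrence 1), the suffix after A is nullable, so FOLLOW(A) ⊇ FOLLOW(E) = {b, c, e}; in E→A A (occurrence 2), the suffix after A is empty, so FOLLOW(A) ⊇ FOLLOW(E) = {b, c, e}. Thus FOLLOW(A) = {b, c, e}.
FOLLOW(S): in P→R A c S, the suffix after S is empty, so FOLLOW(S) ⊇ FOLLOW(P) = {b, c, e}; in A→S, the suffix after S is empty, so FOLLOW(S) ⊇ FOLLOW(A) = {b, c, e}; in R→E S b, S is followed by b with FIRST {b}. Thus FOLLOW(S) = {$, b, c, e}.
FOLLOW(R): in S→R, the suffix after R is empty, so FOLLOW(R) ⊇ FOLLOW(S) = {$, b, c, e}; in S→P E R, the suffix after R is empty, so FOLLOW(R) ⊇ FOLLOW(S) = {$, b, c, e}; in P→R A c S, R is followed by A c S with FIRST {b, c, e}; in P→R a a, R is followed by a a with FIRST {a}. Thus FOLLOW(R) = {$, a, b, c, e}.

{b, c, e}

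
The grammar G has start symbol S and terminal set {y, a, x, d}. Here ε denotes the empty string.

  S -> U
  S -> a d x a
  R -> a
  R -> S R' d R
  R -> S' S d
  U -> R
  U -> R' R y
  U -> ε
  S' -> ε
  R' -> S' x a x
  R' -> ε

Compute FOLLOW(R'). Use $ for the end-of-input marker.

FIRST(S'): from S'->ε we get {ε}. So FIRST(S') = {ε}.
FIRST(R'): from R'->S' x a x we get {x}; from R'->ε we get {ε}. So FIRST(R') = {ε, x}.
FIRST(S): from S->U we get {ε, a, d, x}; from S->a d x a we get {a}. So FIRST(S) = {ε, a, d, x}.
FIRST(R): from R->a we get {a}; from R->S R' d R we get {a, d, x}; from R->S' S d we get {a, d, x}. So FIRST(R) = {a, d, x}.
FIRST(U): from U->R we get {a, d, x}; from U->R' R y we get {a, d, x}; from U->ε we get {ε}. So FIRST(U) = {ε, a, d, x}.
FOLLOW(S) includes $ since S is the start symbol.
FOLLOW(S): in R->S R' d R, S is followed by R' d R with FIRST {d, x}; in R->S' S d, S is followed by d with FIRST {d}. Thus FOLLOW(S) = {$, d, x}.
FOLLOW(U): in S->U, the suffix after U is empty, so FOLLOW(U) ⊇ FOLLOW(S) = {$, d, x}. Thus FOLLOW(U) = {$, d, x}.
FOLLOW(R): in R->S R' d R, the suffix after R is empty (adds nothing new); in U->R, the suffix after R is empty, so FOLLOW(R) ⊇ FOLLOW(U) = {$, d, x}; in U->R' R y, R is followed by y with FIRST {y}. Thus FOLLOW(R) = {$, d, x, y}.
FOLLOW(S'): in R->S' S d, S' is followed by S d with FIRST {a, d, x}; in R'->S' x a x, S' is followed by x a x with FIRST {x}. Thus FOLLOW(S') = {a, d, x}.
FOLLOW(R'): in R->S R' d R, R' is followed by d R with FIRST {d}; in U->R' R y, R' is followed by R y with FIRST {a, d, x}. Thus FOLLOW(R') = {a, d, x}.

{a, d, x}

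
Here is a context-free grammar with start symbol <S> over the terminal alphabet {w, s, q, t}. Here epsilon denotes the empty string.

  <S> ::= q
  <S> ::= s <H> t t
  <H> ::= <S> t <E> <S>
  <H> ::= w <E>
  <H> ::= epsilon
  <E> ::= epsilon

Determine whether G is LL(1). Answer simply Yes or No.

Yes

FIRST(<S>) = {q, s}
FIRST(<H>) = {epsilon, q, s, w}
FIRST(<E>) = {epsilon}
FOLLOW(<S>) = {$, t}
FOLLOW(<H>) = {t}
FOLLOW(<E>) = {q, s, t}
Each cell of M receives at most one production.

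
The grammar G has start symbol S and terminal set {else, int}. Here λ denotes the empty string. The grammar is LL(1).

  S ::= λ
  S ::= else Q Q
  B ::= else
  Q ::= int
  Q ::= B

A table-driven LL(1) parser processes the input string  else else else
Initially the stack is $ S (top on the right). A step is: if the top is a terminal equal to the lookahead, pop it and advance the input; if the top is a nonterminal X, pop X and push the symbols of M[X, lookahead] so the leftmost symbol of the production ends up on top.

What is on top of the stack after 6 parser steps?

B

     Stack       Input             Action
  1  $ S         else else else $  expand S ::= else Q Q
  2  $ Q Q else  else else else $  match else
  3  $ Q Q       else else $       expand Q ::= B
  4  $ Q B       else else $       expand B ::= else
  5  $ Q else    else else $       match else
  6  $ Q         else $            expand Q ::= B
Stack after step 6: $ B (top = B).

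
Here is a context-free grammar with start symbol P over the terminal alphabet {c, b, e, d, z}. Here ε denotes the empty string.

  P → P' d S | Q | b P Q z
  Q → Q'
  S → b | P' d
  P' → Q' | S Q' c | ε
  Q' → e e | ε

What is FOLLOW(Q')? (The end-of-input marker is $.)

{$, c, d, e, z}

FIRST(Q') = {ε, e}
FIRST(Q) = {ε, e}  (via Q')
FIRST(P) = {ε, b, d, e}  (via P' d S, Q)
FIRST(S) = {b, d, e}  (via P' d)
FIRST(P') = {ε, b, d, e}  (via Q', S Q' c)
FOLLOW(P) includes $ since P is the start symbol.
FOLLOW(P): in P→b P Q z, P is followed by Q z with FIRST {e, z}. Thus FOLLOW(P) = {$, e, z}.
FOLLOW(Q): in P→Q, the suffix after Q is empty, so FOLLOW(Q) ⊇ FOLLOW(P) = {$, e, z}; in P→b P Q z, Q is followed by z with FIRST {z}. Thus FOLLOW(Q) = {$, e, z}.
FOLLOW(S): in P→P' d S, the suffix after S is empty, so FOLLOW(S) ⊇ FOLLOW(P) = {$, e, z}; in P'→S Q' c, S is followed by Q' c with FIRST {c, e}. Thus FOLLOW(S) = {$, c, e, z}.
FOLLOW(P'): in P→P' d S, P' is followed by d S with FIRST {d}; in S→P' d, P' is followed by d with FIRST {d}. Thus FOLLOW(P') = {d}.
FOLLOW(Q'): in Q→Q', the suffix after Q' is empty, so FOLLOW(Q') ⊇ FOLLOW(Q) = {$, e, z}; in P'→Q', the suffix after Q' is empty, so FOLLOW(Q') ⊇ FOLLOW(P') = {d}; in P'→S Q' c, Q' is followed by c with FIRST {c}. Thus FOLLOW(Q') = {$, c, d, e, z}.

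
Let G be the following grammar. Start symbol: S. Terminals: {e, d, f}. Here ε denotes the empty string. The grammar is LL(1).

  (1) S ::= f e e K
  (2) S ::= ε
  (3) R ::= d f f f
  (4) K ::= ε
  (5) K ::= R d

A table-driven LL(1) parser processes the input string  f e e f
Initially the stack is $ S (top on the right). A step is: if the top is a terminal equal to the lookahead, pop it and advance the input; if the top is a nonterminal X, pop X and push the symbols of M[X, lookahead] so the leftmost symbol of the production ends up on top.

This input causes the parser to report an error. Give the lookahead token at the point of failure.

     Stack      Input      Action
  1  $ S        f e e f $  expand S ::= f e e K
  2  $ K e e f  f e e f $  match f
  3  $ K e e    e e f $    match e
  4  $ K e      e f $      match e
  5  $ K        f $        error: M[K, f] is empty

f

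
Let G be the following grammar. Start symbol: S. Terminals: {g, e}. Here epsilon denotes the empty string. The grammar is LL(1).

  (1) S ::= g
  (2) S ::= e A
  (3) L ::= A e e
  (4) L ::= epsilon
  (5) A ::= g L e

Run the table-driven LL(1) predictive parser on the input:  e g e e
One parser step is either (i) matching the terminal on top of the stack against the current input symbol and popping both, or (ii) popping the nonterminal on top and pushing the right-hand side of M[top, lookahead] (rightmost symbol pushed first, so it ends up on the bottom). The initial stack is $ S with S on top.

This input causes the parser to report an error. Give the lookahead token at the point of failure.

e

step 1: stack=$ S  input=e g e e $  — expand S ::= e A
step 2: stack=$ A e  input=e g e e $  — match e
step 3: stack=$ A  input=g e e $  — expand A ::= g L e
step 4: stack=$ e L g  input=g e e $  — match g
step 5: stack=$ e L  input=e e $  — expand L ::= epsilon
step 6: stack=$ e  input=e e $  — match e
step 7: stack=$  input=e $  — error: stack empty but input remains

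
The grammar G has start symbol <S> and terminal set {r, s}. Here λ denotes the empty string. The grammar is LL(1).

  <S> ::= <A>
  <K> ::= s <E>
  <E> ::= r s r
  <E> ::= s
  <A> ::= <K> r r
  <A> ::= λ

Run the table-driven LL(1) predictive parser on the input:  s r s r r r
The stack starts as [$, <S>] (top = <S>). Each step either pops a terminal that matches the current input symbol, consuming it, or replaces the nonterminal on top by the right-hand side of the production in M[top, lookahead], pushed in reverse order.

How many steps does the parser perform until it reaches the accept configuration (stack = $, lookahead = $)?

step 1: stack=$ <S>  input=s r s r r r $  — expand <S> ::= <A>
step 2: stack=$ <A>  input=s r s r r r $  — expand <A> ::= <K> r r
step 3: stack=$ r r <K>  input=s r s r r r $  — expand <K> ::= s <E>
step 4: stack=$ r r <E> s  input=s r s r r r $  — match s
step 5: stack=$ r r <E>  input=r s r r r $  — expand <E> ::= r s r
step 6: stack=$ r r r s r  input=r s r r r $  — match r
step 7: stack=$ r r r s  input=s r r r $  — match s
step 8: stack=$ r r r  input=r r r $  — match r
step 9: stack=$ r r  input=r r $  — match r
step 10: stack=$ r  input=r $  — match r
Accept reached after 10 steps.

10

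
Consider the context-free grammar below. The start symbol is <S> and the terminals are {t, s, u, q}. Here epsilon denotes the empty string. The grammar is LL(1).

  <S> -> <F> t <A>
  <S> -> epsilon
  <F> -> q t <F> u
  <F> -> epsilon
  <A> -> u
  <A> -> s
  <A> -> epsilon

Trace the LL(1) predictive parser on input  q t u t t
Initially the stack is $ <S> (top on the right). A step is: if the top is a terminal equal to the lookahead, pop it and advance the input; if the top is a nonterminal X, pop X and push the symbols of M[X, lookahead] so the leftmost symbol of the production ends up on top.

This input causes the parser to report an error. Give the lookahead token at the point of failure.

t

step 1: stack=$ <S>  input=q t u t t $  — expand <S> -> <F> t <A>
step 2: stack=$ <A> t <F>  input=q t u t t $  — expand <F> -> q t <F> u
step 3: stack=$ <A> t u <F> t q  input=q t u t t $  — match q
step 4: stack=$ <A> t u <F> t  input=t u t t $  — match t
step 5: stack=$ <A> t u <F>  input=u t t $  — expand <F> -> epsilon
step 6: stack=$ <A> t u  input=u t t $  — match u
step 7: stack=$ <A> t  input=t t $  — match t
step 8: stack=$ <A>  input=t $  — error: M[<A>, t] is empty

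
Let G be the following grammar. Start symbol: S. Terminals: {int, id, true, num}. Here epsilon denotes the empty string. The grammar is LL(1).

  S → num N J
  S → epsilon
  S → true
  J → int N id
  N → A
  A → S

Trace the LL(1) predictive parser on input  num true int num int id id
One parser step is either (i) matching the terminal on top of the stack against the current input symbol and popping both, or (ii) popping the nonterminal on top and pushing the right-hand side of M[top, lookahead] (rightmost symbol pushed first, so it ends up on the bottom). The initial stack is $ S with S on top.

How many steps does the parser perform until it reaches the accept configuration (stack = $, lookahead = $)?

22

step 1: stack=$ S  input=num true int num int id id $  — expand S → num N J
step 2: stack=$ J N num  input=num true int num int id id $  — match num
step 3: stack=$ J N  input=true int num int id id $  — expand N → A
step 4: stack=$ J A  input=true int num int id id $  — expand A → S
step 5: stack=$ J S  input=true int num int id id $  — expand S → true
step 6: stack=$ J true  input=true int num int id id $  — match true
step 7: stack=$ J  input=int num int id id $  — expand J → int N id
step 8: stack=$ id N int  input=int num int id id $  — match int
step 9: stack=$ id N  input=num int id id $  — expand N → A
step 10: stack=$ id A  input=num int id id $  — expand A → S
step 11: stack=$ id S  input=num int id id $  — expand S → num N J
step 12: stack=$ id J N num  input=num int id id $  — match num
step 13: stack=$ id J N  input=int id id $  — expand N → A
step 14: stack=$ id J A  input=int id id $  — expand A → S
step 15: stack=$ id J S  input=int id id $  — expand S → epsilon
step 16: stack=$ id J  input=int id id $  — expand J → int N id
step 17: stack=$ id id N int  input=int id id $  — match int
step 18: stack=$ id id N  input=id id $  — expand N → A
step 19: stack=$ id id A  input=id id $  — expand A → S
step 20: stack=$ id id S  input=id id $  — expand S → epsilon
step 21: stack=$ id id  input=id id $  — match id
step 22: stack=$ id  input=id $  — match id
Accept reached after 22 steps.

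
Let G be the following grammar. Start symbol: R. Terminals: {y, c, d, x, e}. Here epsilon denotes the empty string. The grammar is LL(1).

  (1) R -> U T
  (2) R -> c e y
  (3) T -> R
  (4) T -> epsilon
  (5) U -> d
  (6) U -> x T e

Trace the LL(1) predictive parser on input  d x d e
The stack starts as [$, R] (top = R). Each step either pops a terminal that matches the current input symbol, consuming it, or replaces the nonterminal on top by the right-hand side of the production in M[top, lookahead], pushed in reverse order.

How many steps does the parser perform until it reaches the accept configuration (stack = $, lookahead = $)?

step 1: stack=$ R  input=d x d e $  — expand R -> U T
step 2: stack=$ T U  input=d x d e $  — expand U -> d
step 3: stack=$ T d  input=d x d e $  — match d
step 4: stack=$ T  input=x d e $  — expand T -> R
step 5: stack=$ R  input=x d e $  — expand R -> U T
step 6: stack=$ T U  input=x d e $  — expand U -> x T e
step 7: stack=$ T e T x  input=x d e $  — match x
step 8: stack=$ T e T  input=d e $  — expand T -> R
step 9: stack=$ T e R  input=d e $  — expand R -> U T
step 10: stack=$ T e T U  input=d e $  — expand U -> d
step 11: stack=$ T e T d  input=d e $  — match d
step 12: stack=$ T e T  input=e $  — expand T -> epsilon
step 13: stack=$ T e  input=e $  — match e
step 14: stack=$ T  input=$  — expand T -> epsilon
Accept reached after 14 steps.

14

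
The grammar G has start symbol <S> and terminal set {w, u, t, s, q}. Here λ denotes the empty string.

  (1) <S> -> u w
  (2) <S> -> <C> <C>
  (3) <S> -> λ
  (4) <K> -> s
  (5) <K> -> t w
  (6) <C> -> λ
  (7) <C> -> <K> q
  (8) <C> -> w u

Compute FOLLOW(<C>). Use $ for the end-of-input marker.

FIRST(<K>): from <K>->s we get {s}; from <K>->t w we get {t}. So FIRST(<K>) = {s, t}.
FIRST(<C>): from <C>->λ we get {λ}; from <C>-><K> q we get {s, t}; from <C>->w u we get {w}. So FIRST(<C>) = {λ, s, t, w}.
FIRST(<S>): from <S>->u w we get {u}; from <S>-><C> <C> we get {λ, s, t, w}; from <S>->λ we get {λ}. So FIRST(<S>) = {λ, s, t, u, w}.
FOLLOW(<S>) includes $ since <S> is the start symbol.
FOLLOW(<S>): <S> appears on no right-hand side. Thus FOLLOW(<S>) = {$}.
FOLLOW(<K>): in <C>-><K> q, <K> is followed by q with FIRST {q}. Thus FOLLOW(<K>) = {q}.
FOLLOW(<C>): in <S>-><C> <C> (occurrence 1), <C> is followed by <C> with FIRST {λ, s, t, w}; in <S>-><C> <C> (occurrence 1), the suffix after <C> is nullable, so FOLLOW(<C>) ⊇ FOLLOW(<S>) = {$}; in <S>-><C> <C> (occurrence 2), the suffix after <C> is empty, so FOLLOW(<C>) ⊇ FOLLOW(<S>) = {$}. Thus FOLLOW(<C>) = {$, s, t, w}.

{$, s, t, w}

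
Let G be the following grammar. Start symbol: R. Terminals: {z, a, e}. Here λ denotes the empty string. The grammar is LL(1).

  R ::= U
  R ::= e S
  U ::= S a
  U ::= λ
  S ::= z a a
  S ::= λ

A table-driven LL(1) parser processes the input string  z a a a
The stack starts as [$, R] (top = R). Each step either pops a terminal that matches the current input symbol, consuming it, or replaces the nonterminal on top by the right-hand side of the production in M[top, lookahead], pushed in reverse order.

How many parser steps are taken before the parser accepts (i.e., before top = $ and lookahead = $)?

7

     Stack      Input      Action
  1  $ R        z a a a $  expand R ::= U
  2  $ U        z a a a $  expand U ::= S a
  3  $ a S      z a a a $  expand S ::= z a a
  4  $ a a a z  z a a a $  match z
  5  $ a a a    a a a $    match a
  6  $ a a      a a $      match a
  7  $ a        a $        match a
Accept reached after 7 steps.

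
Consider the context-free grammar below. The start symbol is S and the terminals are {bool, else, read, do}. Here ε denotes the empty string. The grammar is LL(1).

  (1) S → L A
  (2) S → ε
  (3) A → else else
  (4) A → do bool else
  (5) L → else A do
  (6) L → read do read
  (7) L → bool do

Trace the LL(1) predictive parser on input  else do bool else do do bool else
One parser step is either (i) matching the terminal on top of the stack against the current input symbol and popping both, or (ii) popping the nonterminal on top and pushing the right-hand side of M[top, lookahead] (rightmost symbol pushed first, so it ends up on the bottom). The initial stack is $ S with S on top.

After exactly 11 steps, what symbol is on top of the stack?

else

step 1: stack=$ S  input=else do bool else do do bool else $  — expand S → L A
step 2: stack=$ A L  input=else do bool else do do bool else $  — expand L → else A do
step 3: stack=$ A do A else  input=else do bool else do do bool else $  — match else
step 4: stack=$ A do A  input=do bool else do do bool else $  — expand A → do bool else
step 5: stack=$ A do else bool do  input=do bool else do do bool else $  — match do
step 6: stack=$ A do else bool  input=bool else do do bool else $  — match bool
step 7: stack=$ A do else  input=else do do bool else $  — match else
step 8: stack=$ A do  input=do do bool else $  — match do
step 9: stack=$ A  input=do bool else $  — expand A → do bool else
step 10: stack=$ else bool do  input=do bool else $  — match do
step 11: stack=$ else bool  input=bool else $  — match bool
Stack after step 11: $ else (top = else).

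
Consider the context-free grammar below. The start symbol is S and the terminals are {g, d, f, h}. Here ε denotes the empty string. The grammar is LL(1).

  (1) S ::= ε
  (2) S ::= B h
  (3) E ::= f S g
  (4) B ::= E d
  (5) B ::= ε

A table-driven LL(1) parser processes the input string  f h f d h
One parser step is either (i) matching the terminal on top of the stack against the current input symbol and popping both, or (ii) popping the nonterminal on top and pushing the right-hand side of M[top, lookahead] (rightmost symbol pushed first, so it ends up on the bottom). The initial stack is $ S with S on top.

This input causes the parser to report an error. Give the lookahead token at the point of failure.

f

step 1: stack=$ S  input=f h f d h $  — expand S ::= B h
step 2: stack=$ h B  input=f h f d h $  — expand B ::= E d
step 3: stack=$ h d E  input=f h f d h $  — expand E ::= f S g
step 4: stack=$ h d g S f  input=f h f d h $  — match f
step 5: stack=$ h d g S  input=h f d h $  — expand S ::= B h
step 6: stack=$ h d g h B  input=h f d h $  — expand B ::= ε
step 7: stack=$ h d g h  input=h f d h $  — match h
step 8: stack=$ h d g  input=f d h $  — error: top is terminal g but lookahead is f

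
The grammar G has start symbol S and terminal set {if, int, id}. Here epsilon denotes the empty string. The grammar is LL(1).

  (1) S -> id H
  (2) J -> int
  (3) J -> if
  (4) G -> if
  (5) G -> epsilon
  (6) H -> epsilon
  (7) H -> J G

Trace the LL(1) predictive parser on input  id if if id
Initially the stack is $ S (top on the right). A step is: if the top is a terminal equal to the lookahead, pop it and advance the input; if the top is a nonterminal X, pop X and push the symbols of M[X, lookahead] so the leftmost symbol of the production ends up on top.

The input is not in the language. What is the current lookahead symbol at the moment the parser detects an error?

id

     Stack   Input          Action
  1  $ S     id if if id $  expand S -> id H
  2  $ H id  id if if id $  match id
  3  $ H     if if id $     expand H -> J G
  4  $ G J   if if id $     expand J -> if
  5  $ G if  if if id $     match if
  6  $ G     if id $        expand G -> if
  7  $ if    if id $        match if
  8  $       id $           error: stack empty but input remains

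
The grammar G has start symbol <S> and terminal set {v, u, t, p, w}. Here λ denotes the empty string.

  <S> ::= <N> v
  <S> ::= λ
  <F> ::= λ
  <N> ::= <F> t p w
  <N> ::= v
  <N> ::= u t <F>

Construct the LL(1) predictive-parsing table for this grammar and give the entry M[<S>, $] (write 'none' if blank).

FIRST(<F>): from <F>::=λ we get {λ}. So FIRST(<F>) = {λ}.
FIRST(<N>): from <N>::=<F> t p w we get {t}; from <N>::=v we get {v}; from <N>::=u t <F> we get {u}. So FIRST(<N>) = {t, u, v}.
FIRST(<S>): from <S>::=<N> v we get {t, u, v}; from <S>::=λ we get {λ}. So FIRST(<S>) = {λ, t, u, v}.
FOLLOW(<S>) includes $ since <S> is the start symbol.
FOLLOW(<S>): <S> appears on no right-hand side. Thus FOLLOW(<S>) = {$}.
For <S> ::= <N> v: FIRST(<N> v) = {t, u, v}, so it goes in M[<S>, t] for t ∈ {t, u, v}.
For <S> ::= λ: FIRST(λ) = {λ}, so it goes in M[<S>, t] for t ∈ {}; since λ ∈ FIRST, also for every t ∈ FOLLOW(<S>) = {$}.

<S> ::= λ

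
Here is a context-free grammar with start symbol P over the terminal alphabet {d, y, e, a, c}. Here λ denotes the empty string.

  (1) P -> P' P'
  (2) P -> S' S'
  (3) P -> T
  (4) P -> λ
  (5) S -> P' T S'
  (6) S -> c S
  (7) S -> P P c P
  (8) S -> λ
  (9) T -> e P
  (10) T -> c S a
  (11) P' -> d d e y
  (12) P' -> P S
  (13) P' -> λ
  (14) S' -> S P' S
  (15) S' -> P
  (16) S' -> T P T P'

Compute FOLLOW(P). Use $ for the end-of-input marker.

FIRST(T) = {c, e}
FIRST(P) = {λ, c, d, e}  (via P' P', S' S', T)
FIRST(S) = {λ, c, d, e}  (via P' T S', P P c P)
FIRST(P') = {λ, c, d, e}  (via P S)
FIRST(S') = {λ, c, d, e}  (via S P' S, P, T P T P')
FOLLOW(P) includes $ since P is the start symbol.
FOLLOW(P): in S->P P c P (occurrence 1), P is followed by P c P with FIRST {c, d, e}; in S->P P c P (occurrence 2), P is followed by c P with FIRST {c}; in S->P P c P (occurrence 3), the suffix after P is empty, so FOLLOW(P) ⊇ FOLLOW(S) = {$, a, c, d, e}; in T->e P, the suffix after P is empty, so FOLLOW(P) ⊇ FOLLOW(T) = {$, a, c, d, e}; in P'->P S, P is followed by S with FIRST {λ, c, d, e}; in P'->P S, the suffix after P is nullable, so FOLLOW(P) ⊇ FOLLOW(P') = {$, a, c, d, e}; in S'->P, the suffix after P is empty, so FOLLOW(P) ⊇ FOLLOW(S') = {$, a, c, d, e}; in S'->T P T P', P is followed by T P' with FIRST {c, e}. Thus FOLLOW(P) = {$, a, c, d, e}.
FOLLOW(S): in S->c S, the suffix after S is empty (adds nothing new); in T->c S a, S is followed by a with FIRST {a}; in P'->P S, the suffix after S is empty, so FOLLOW(S) ⊇ FOLLOW(P') = {$, a, c, d, e}; in S'->S P' S (occurrence 1), S is followed by P' S with FIRST {λ, c, d, e}; in S'->S P' S (occurrence 1), the suffix after S is nullable, so FOLLOW(S) ⊇ FOLLOW(S') = {$, a, c, d, e}; in S'->S P' S (occurrence 2), the suffix after S is empty, so FOLLOW(S) ⊇ FOLLOW(S') = {$, a, c, d, e}. Thus FOLLOW(S) = {$, a, c, d, e}.
FOLLOW(S'): in P->S' S' (occurrence 1), S' is followed by S' with FIRST {λ, c, d, e}; in P->S' S' (occurrence 1), the suffix after S' is nullable, so FOLLOW(S') ⊇ FOLLOW(P) = {$, a, c, d, e}; in P->S' S' (occurrence 2), the suffix after S' is empty, so FOLLOW(S') ⊇ FOLLOW(P) = {$, a, c, d, e}; in S->P' T S', the suffix after S' is empty, so FOLLOW(S') ⊇ FOLLOW(S) = {$, a, c, d, e}. Thus FOLLOW(S') = {$, a, c, d, e}.
FOLLOW(T): in P->T, the suffix after T is empty, so FOLLOW(T) ⊇ FOLLOW(P) = {$, a, c, d, e}; in S->P' T S', T is followed by S' with FIRST {λ, c, d, e}; in S->P' T S', the suffix after T is nullable, so FOLLOW(T) ⊇ FOLLOW(S) = {$, a, c, d, e}; in S'->T P T P' (occurrence 1), T is followed by P T P' with FIRST {c, d, e}; in S'->T P T P' (occurrence 2), T is followed by P' with FIRST {λ, c, d, e}; in S'->T P T P' (occurrence 2), the suffix after T is nullable, so FOLLOW(T) ⊇ FOLLOW(S') = {$, a, c, d, e}. Thus FOLLOW(T) = {$, a, c, d, e}.
FOLLOW(P'): in P->P' P' (occurrence 1), P' is followed by P' with FIRST {λ, c, d, e}; in P->P' P' (occurrence 1), the suffix after P' is nullable, so FOLLOW(P') ⊇ FOLLOW(P) = {$, a, c, d, e}; in P->P' P' (occurrence 2), the suffix after P' is empty, so FOLLOW(P') ⊇ FOLLOW(P) = {$, a, c, d, e}; in S->P' T S', P' is followed by T S' with FIRST {c, e}; in S'->S P' S, P' is followed by S with FIRST {λ, c, d, e}; in S'->S P' S, the suffix after P' is nullable, so FOLLOW(P') ⊇ FOLLOW(S') = {$, a, c, d, e}; in S'->T P T P', the suffix after P' is empty, so FOLLOW(P') ⊇ FOLLOW(S') = {$, a, c, d, e}. Thus FOLLOW(P') = {$, a, c, d, e}.

{$, a, c, d, e}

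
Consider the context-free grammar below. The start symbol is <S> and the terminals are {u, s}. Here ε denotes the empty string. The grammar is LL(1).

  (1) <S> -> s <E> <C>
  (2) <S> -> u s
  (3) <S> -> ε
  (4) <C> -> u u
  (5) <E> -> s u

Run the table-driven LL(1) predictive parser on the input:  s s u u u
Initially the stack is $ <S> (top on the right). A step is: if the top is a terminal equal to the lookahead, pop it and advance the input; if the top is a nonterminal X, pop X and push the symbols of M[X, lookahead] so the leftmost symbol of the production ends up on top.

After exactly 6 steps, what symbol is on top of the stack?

step 1: stack=$ <S>  input=s s u u u $  — expand <S> -> s <E> <C>
step 2: stack=$ <C> <E> s  input=s s u u u $  — match s
step 3: stack=$ <C> <E>  input=s u u u $  — expand <E> -> s u
step 4: stack=$ <C> u s  input=s u u u $  — match s
step 5: stack=$ <C> u  input=u u u $  — match u
step 6: stack=$ <C>  input=u u $  — expand <C> -> u u
Stack after step 6: $ u u (top = u).

u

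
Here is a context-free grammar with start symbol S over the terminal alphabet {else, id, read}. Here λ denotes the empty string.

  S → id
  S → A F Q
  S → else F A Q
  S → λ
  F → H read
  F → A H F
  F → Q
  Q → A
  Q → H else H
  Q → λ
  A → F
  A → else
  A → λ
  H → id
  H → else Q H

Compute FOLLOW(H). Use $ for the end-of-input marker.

{$, else, id, read}

FIRST(H): from H→id we get {id}; from H→else Q H we get {else}. So FIRST(H) = {else, id}.
FIRST(S): from S→id we get {id}; from S→A F Q we get {λ, else, id}; from S→else F A Q we get {else}; from S→λ we get {λ}. So FIRST(S) = {λ, else, id}.
FIRST(F): from F→H read we get {else, id}; from F→A H F we get {else, id}; from F→Q we get {λ, else, id}. So FIRST(F) = {λ, else, id}.
FIRST(A): from A→F we get {λ, else, id}; from A→else we get {else}; from A→λ we get {λ}. So FIRST(A) = {λ, else, id}.
FIRST(Q): from Q→A we get {λ, else, id}; from Q→H else H we get {else, id}; from Q→λ we get {λ}. So FIRST(Q) = {λ, else, id}.
FOLLOW(S) includes $ since S is the start symbol.
FOLLOW(S): S appears on no right-hand side. Thus FOLLOW(S) = {$}.
FOLLOW(F): in S→A F Q, F is followed by Q with FIRST {λ, else, id}; in S→A F Q, the suffix after F is nullable, so FOLLOW(F) ⊇ FOLLOW(S) = {$}; in S→else F A Q, F is followed by A Q with FIRST {λ, else, id}; in S→else F A Q, the suffix after F is nullable, so FOLLOW(F) ⊇ FOLLOW(S) = {$}; in F→A H F, the suffix after F is empty (adds nothing new); in A→F, the suffix after F is empty, so FOLLOW(F) ⊇ FOLLOW(A) = {$, else, id}. Thus FOLLOW(F) = {$, else, id}.
FOLLOW(Q): in S→A F Q, the suffix after Q is empty, so FOLLOW(Q) ⊇ FOLLOW(S) = {$}; in S→else F A Q, the suffix after Q is empty, so FOLLOW(Q) ⊇ FOLLOW(S) = {$}; in F→Q, the suffix after Q is empty, so FOLLOW(Q) ⊇ FOLLOW(F) = {$, else, id}; in H→else Q H, Q is followed by H with FIRST {else, id}. Thus FOLLOW(Q) = {$, else, id}.
FOLLOW(A): in S→A F Q, A is followed by F Q with FIRST {λ, else, id}; in S→A F Q, the suffix after A is nullable, so FOLLOW(A) ⊇ FOLLOW(S) = {$}; in S→else F A Q, A is followed by Q with FIRST {λ, else, id}; in S→else F A Q, the suffix after A is nullable, so FOLLOW(A) ⊇ FOLLOW(S) = {$}; in F→A H F, A is followed by H F with FIRST {else, id}; in Q→A, the suffix after A is empty, so FOLLOW(A) ⊇ FOLLOW(Q) = {$, else, id}. Thus FOLLOW(A) = {$, else, id}.
FOLLOW(H): in F→H read, H is followed by read with FIRST {read}; in F→A H F, H is followed by F with FIRST {λ, else, id}; in F→A H F, the suffix after H is nullable, so FOLLOW(H) ⊇ FOLLOW(F) = {$, else, id}; in Q→H else H (occurrence 1), H is followed by else H with FIRST {else}; in Q→H else H (occurrence 2), the suffix after H is empty, so FOLLOW(H) ⊇ FOLLOW(Q) = {$, else, id}; in H→else Q H, the suffix after H is empty (adds nothing new). Thus FOLLOW(H) = {$, else, id, read}.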